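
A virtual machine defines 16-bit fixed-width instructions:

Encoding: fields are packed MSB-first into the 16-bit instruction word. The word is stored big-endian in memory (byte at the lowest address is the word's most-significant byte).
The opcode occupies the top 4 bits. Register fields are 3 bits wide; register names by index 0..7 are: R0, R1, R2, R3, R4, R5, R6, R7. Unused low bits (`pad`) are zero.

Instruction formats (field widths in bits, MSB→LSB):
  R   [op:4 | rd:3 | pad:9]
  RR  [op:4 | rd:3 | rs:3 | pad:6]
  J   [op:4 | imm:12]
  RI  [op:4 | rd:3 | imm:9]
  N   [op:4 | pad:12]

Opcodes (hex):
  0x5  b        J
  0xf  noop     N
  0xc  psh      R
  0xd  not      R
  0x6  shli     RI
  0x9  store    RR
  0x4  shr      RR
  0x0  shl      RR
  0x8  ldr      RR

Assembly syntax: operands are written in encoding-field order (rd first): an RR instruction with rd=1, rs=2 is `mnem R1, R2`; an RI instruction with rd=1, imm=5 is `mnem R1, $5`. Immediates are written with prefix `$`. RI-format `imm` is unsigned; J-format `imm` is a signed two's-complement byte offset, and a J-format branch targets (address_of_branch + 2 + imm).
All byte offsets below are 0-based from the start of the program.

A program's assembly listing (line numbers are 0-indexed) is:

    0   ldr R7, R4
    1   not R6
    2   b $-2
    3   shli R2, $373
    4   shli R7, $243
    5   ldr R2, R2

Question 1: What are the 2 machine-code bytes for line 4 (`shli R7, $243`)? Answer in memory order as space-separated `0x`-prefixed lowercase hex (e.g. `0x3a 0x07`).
0x6e 0xf3

4. shli fields op=0x6:4|rd=7:3|imm=243:9 → word 6ef3h → 6e f3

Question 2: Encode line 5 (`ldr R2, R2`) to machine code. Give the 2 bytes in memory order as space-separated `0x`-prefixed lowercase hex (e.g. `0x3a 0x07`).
0x84 0x80

5. ldr fields op=0x8:4|rd=2:3|rs=2:3|pad=0:6 → word 8480h → 84 80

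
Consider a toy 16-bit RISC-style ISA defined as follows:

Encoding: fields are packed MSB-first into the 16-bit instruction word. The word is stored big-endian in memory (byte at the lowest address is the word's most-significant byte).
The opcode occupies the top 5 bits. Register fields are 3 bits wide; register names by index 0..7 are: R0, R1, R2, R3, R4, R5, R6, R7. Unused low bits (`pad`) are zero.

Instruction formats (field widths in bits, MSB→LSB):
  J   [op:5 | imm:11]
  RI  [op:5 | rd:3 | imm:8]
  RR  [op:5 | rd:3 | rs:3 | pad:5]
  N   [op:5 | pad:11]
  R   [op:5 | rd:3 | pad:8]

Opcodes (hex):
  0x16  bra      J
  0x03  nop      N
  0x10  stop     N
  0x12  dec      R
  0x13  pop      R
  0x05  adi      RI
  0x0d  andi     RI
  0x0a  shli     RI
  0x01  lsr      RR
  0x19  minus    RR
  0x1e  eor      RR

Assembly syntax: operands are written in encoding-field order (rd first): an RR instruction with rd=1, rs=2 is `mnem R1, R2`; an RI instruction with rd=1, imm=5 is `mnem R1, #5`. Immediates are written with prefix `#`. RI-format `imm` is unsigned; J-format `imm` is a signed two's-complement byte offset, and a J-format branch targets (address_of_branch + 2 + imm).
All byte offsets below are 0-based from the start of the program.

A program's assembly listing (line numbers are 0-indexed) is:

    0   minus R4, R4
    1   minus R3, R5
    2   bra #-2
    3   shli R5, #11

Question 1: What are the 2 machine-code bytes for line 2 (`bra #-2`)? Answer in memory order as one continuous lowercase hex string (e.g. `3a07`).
b7fe

2. bra fields op=0x16:5|imm=-2:11 → word b7feh → b7 fe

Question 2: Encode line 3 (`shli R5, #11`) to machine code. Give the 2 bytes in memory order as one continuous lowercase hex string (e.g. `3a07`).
550b

L3: shli op=0xa:5|rd=5:3|imm=11:8 ⇒ 0x550b ⇒ big 55 0b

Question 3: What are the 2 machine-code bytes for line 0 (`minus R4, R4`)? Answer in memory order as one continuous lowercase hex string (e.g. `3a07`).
cc80

line 0 (minus): pack op=0x19:5|rd=4:3|rs=4:3|pad=0:5 = 0xcc80; big→ cc 80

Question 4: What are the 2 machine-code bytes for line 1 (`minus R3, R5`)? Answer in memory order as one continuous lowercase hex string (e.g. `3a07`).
cba0

line 1 (minus): pack op=0x19:5|rd=3:3|rs=5:3|pad=0:5 = 0xcba0; big→ cb a0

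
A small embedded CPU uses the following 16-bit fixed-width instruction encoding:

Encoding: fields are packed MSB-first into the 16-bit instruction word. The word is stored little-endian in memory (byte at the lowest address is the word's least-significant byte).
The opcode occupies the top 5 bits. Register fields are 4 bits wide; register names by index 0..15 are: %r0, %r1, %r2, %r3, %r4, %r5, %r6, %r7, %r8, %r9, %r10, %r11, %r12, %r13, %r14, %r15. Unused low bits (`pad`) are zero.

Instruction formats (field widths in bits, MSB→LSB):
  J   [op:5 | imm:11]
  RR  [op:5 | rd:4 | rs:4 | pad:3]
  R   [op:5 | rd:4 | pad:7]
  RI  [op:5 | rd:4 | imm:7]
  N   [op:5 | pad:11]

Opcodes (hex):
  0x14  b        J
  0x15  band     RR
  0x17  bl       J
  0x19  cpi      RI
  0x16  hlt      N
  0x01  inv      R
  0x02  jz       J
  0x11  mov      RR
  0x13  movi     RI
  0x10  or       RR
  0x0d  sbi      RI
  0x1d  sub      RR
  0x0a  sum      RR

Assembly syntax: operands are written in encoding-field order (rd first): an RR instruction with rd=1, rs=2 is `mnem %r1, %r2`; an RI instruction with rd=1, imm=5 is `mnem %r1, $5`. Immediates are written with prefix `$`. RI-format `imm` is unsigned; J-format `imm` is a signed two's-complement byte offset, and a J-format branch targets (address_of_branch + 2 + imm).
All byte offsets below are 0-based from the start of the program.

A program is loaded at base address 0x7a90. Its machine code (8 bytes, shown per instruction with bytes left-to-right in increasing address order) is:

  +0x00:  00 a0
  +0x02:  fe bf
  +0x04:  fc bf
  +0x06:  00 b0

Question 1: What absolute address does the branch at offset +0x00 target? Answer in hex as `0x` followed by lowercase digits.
@+00  little-endian(00 a0) = 0xa000
  top 5b → 0x14 → b [J]
  [10:0] imm=0 = $0
  target = base 0x7a90 + off 0x00 + 2 + imm 0 = 0x7a92

0x7a92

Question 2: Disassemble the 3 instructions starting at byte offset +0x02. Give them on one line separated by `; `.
+0x02: fe bf ⇒ word 0xbffe (little)
  opcode bits[15:11]=0x17: bl/J
  [10:0] imm=2046 (s11→-2) = $-2
+0x04: fc bf ⇒ word 0xbffc (little)
  opcode bits[15:11]=0x17: bl/J
  [10:0] imm=2044 (s11→-4) = $-4
+0x06: 00 b0 ⇒ word 0xb000 (little)
  opcode bits[15:11]=0x16: hlt/N

bl $-2; bl $-4; hlt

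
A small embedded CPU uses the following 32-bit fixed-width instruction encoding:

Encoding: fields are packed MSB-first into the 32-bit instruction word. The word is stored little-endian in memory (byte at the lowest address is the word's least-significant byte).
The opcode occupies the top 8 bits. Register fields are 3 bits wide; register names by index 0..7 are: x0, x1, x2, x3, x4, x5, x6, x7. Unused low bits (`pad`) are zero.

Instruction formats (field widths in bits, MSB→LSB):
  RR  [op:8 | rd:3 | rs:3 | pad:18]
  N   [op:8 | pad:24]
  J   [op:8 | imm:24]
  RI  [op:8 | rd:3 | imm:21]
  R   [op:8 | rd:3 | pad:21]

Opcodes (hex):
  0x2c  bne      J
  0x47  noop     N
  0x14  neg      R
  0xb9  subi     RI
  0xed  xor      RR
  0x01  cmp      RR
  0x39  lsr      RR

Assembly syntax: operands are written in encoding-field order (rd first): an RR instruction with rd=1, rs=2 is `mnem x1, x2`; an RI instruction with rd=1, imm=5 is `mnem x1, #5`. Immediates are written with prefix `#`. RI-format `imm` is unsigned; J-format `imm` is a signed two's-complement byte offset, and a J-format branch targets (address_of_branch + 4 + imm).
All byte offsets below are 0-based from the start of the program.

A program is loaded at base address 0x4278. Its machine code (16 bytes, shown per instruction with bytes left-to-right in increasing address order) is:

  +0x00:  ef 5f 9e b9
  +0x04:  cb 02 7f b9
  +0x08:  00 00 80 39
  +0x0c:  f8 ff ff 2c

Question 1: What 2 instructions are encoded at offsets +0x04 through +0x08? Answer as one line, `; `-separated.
subi x3, #2032331; lsr x4, x0

@+04  little-endian(cb 02 7f b9) = 0xb97f02cb
  top 8b → 0xb9 → subi [RI]
  [23:21] rd=3 = x3
  [20:0] imm=2032331 = #2032331
@+08  little-endian(00 00 80 39) = 0x39800000
  top 8b → 0x39 → lsr [RR]
  [23:21] rd=4 = x4
  [20:18] rs=0 = x0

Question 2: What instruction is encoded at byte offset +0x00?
[00] ef 5f 9e b9 → 0xb99e5fef
  opcode bits[31:24]=0xb9: subi/RI
  [23:21] rd=4 = x4
  [20:0] imm=1990639 = #1990639

subi x4, #1990639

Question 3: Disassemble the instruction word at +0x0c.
[0c] f8 ff ff 2c → 0x2cfffff8
  op=0x2cfffff8>>24=0x2c ⇒ bne (J)
  imm@[23:0]=0xfffff8 (s24→-8) ⇒ #-8

bne #-8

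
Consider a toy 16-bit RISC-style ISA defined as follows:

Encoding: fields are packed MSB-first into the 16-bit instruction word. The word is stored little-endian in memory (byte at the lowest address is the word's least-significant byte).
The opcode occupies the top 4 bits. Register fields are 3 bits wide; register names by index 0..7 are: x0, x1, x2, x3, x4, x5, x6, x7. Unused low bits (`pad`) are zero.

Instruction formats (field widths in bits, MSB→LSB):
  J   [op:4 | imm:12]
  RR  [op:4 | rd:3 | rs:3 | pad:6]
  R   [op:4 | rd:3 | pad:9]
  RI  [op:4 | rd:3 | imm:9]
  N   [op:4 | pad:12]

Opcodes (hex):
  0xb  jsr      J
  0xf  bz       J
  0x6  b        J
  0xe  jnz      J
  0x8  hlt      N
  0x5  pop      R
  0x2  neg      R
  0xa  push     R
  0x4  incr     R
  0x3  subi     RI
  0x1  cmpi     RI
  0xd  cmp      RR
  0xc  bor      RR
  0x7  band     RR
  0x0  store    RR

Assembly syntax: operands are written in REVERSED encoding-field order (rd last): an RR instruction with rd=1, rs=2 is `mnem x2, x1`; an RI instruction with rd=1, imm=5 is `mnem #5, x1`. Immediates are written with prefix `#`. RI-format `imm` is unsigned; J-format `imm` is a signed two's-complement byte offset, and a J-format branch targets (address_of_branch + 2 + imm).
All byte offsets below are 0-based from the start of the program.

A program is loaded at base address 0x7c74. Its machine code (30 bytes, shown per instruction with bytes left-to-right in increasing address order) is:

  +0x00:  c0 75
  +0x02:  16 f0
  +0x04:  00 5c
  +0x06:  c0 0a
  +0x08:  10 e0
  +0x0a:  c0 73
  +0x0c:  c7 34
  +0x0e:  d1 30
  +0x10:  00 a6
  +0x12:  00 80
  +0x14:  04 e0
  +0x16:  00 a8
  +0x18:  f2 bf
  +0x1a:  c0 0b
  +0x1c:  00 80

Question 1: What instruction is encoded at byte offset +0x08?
jnz #16

+0x08: 10 e0 ⇒ word 0xe010 (little)
  op=0xe010>>12=0xe ⇒ jnz (J)
  imm@[11:0]=0x10 ⇒ #16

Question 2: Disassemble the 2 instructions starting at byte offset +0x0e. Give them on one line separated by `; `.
subi #209, x0; push x3

[0e] d1 30 → 0x30d1
  op=0x30d1>>12=0x3 ⇒ subi (RI)
  rd@[11:9]=0x0 ⇒ x0
  imm@[8:0]=0xd1 ⇒ #209
[10] 00 a6 → 0xa600
  op=0xa600>>12=0xa ⇒ push (R)
  rd@[11:9]=0x3 ⇒ x3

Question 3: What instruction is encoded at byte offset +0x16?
push x4

off 0x16: read 00 a8 as little → 0xa800
  op=0xa800>>12=0xa ⇒ push (R)
  [11:9] rd=4 = x4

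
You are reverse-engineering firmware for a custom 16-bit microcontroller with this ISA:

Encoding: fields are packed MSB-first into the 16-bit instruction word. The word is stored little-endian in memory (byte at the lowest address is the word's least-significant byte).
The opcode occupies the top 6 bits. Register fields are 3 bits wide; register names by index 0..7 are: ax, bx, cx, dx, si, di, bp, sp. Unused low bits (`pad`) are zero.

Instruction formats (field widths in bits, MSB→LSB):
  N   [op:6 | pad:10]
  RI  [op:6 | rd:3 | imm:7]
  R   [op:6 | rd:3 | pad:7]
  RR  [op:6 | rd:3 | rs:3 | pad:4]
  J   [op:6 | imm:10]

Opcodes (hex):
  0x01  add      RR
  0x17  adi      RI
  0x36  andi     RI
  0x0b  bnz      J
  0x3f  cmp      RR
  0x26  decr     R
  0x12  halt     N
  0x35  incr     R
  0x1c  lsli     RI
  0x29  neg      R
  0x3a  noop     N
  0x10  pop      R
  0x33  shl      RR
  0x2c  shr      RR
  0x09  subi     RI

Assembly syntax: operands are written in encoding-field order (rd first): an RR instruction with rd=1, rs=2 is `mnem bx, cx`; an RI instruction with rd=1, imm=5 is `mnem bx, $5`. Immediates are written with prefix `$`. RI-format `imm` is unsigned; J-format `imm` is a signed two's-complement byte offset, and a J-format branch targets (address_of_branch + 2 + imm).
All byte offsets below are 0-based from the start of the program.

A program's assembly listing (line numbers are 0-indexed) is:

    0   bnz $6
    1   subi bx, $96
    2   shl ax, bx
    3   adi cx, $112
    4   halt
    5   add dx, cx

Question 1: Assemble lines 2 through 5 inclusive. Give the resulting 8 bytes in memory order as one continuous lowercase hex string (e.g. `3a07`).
L2: shl op=0x33:6|rd=0:3|rs=1:3|pad=0:4 ⇒ 0xcc10 ⇒ little 10 cc
L3: adi op=0x17:6|rd=2:3|imm=112:7 ⇒ 0x5d70 ⇒ little 70 5d
L4: halt op=0x12:6|pad=0:10 ⇒ 0x4800 ⇒ little 00 48
L5: add op=0x1:6|rd=3:3|rs=2:3|pad=0:4 ⇒ 0x05a0 ⇒ little a0 05

10cc705d0048a005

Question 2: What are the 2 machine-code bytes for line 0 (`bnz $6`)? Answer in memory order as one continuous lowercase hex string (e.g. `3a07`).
line 0 (bnz): pack op=0xb:6|imm=6:10 = 0x2c06; little→ 06 2c

062c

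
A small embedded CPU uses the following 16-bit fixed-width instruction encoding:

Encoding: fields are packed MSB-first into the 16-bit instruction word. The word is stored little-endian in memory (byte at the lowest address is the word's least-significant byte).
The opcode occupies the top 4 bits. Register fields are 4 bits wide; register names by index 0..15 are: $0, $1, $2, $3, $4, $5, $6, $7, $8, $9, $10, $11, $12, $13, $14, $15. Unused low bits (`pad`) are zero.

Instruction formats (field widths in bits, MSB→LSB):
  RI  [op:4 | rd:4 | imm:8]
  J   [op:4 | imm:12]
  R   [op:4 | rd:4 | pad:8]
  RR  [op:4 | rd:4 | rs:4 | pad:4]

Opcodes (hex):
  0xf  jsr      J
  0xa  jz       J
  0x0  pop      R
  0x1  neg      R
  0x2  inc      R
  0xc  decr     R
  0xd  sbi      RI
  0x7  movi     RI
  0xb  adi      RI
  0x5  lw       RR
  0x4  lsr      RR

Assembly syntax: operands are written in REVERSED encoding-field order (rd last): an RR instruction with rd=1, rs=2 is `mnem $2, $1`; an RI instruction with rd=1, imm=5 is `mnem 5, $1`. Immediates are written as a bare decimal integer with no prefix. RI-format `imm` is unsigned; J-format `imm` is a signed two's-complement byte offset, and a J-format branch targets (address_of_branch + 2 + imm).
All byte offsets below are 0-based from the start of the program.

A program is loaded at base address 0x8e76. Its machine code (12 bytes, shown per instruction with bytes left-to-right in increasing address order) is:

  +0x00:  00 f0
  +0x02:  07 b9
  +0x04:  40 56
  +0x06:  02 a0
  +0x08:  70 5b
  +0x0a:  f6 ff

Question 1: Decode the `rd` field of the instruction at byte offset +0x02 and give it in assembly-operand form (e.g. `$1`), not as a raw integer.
+0x02: 07 b9 ⇒ word 0xb907 (little)
  op=0xb907>>12=0xb ⇒ adi (RI)
  rd@[11:8]=0x9 ⇒ $9
  imm@[7:0]=0x7 ⇒ 7

$9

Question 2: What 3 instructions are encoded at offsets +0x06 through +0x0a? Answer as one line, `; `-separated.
jz 2; lw $7, $11; jsr -10

[06] 02 a0 → 0xa002
  opcode bits[15:12]=0xa: jz/J
  imm: (w>>0)&0xfff=0x2 → 2
[08] 70 5b → 0x5b70
  opcode bits[15:12]=0x5: lw/RR
  rd: (w>>8)&0xf=0xb → $11
  rs: (w>>4)&0xf=0x7 → $7
[0a] f6 ff → 0xfff6
  opcode bits[15:12]=0xf: jsr/J
  imm: (w>>0)&0xfff=0xff6 (s12→-10) → -10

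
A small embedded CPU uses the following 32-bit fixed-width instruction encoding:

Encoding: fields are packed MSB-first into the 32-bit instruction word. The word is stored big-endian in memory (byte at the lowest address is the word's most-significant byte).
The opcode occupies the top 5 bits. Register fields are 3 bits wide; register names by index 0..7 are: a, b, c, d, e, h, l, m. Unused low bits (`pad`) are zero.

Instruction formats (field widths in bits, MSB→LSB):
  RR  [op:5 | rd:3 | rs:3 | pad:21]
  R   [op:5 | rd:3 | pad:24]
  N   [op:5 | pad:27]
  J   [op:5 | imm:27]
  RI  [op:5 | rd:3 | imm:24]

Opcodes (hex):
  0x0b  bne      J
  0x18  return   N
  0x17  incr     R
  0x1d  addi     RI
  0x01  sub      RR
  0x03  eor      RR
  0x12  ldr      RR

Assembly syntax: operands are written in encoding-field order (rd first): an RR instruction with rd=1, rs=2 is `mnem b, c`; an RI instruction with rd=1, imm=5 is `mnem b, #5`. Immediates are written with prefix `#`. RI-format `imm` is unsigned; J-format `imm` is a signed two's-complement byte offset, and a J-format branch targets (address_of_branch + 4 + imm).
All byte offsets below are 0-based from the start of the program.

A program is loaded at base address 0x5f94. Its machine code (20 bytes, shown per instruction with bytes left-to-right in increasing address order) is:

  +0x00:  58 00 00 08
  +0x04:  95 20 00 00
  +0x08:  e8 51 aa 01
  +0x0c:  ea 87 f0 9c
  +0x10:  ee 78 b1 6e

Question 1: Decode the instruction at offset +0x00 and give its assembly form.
bne #8

@+00  big-endian(58 00 00 08) = 0x58000008
  op=0x58000008>>27=0xb ⇒ bne (J)
  imm@[26:0]=0x8 ⇒ #8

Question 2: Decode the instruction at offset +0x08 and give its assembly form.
addi a, #5351937

off 0x08: read e8 51 aa 01 as big → 0xe851aa01
  top 5b → 0x1d → addi [RI]
  [26:24] rd=0 = a
  [23:0] imm=5351937 = #5351937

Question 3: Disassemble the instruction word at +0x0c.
+0x0c: ea 87 f0 9c ⇒ word 0xea87f09c (big)
  opcode bits[31:27]=0x1d: addi/RI
  rd@[26:24]=0x2 ⇒ c
  imm@[23:0]=0x87f09c ⇒ #8908956

addi c, #8908956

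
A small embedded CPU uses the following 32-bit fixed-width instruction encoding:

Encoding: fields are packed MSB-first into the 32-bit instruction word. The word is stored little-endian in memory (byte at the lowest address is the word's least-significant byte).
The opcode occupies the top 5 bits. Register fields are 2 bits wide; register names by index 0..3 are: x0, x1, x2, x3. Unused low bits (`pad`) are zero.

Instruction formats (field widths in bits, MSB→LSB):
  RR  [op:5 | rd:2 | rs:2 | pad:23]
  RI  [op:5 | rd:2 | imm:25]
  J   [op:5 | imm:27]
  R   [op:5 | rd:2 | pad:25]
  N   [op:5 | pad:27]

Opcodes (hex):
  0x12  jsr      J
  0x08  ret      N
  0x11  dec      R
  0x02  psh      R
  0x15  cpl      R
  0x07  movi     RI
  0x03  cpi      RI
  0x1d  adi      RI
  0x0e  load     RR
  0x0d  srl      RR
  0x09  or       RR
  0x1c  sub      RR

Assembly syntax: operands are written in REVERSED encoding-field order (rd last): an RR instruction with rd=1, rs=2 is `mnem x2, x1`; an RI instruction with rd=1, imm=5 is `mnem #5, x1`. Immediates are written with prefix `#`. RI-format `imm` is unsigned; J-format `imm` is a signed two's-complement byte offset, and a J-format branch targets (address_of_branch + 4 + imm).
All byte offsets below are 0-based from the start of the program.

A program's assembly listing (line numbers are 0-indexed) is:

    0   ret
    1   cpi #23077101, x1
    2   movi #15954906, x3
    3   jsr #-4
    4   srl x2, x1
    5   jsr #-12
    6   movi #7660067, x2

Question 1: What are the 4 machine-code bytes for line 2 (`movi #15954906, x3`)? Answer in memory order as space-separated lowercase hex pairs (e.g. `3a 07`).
line 2 (movi): pack op=0x7:5|rd=3:2|imm=15954906:25 = 0x3ef373da; little→ da 73 f3 3e

da 73 f3 3e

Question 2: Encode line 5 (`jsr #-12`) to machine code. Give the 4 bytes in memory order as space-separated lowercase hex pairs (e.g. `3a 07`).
5. jsr fields op=0x12:5|imm=-12:27 → word 97fffff4h → f4 ff ff 97

f4 ff ff 97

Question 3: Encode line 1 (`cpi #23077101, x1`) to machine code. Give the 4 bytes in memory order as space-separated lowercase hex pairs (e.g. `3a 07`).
ed 20 60 1b

1. cpi fields op=0x3:5|rd=1:2|imm=23077101:25 → word 1b6020edh → ed 20 60 1b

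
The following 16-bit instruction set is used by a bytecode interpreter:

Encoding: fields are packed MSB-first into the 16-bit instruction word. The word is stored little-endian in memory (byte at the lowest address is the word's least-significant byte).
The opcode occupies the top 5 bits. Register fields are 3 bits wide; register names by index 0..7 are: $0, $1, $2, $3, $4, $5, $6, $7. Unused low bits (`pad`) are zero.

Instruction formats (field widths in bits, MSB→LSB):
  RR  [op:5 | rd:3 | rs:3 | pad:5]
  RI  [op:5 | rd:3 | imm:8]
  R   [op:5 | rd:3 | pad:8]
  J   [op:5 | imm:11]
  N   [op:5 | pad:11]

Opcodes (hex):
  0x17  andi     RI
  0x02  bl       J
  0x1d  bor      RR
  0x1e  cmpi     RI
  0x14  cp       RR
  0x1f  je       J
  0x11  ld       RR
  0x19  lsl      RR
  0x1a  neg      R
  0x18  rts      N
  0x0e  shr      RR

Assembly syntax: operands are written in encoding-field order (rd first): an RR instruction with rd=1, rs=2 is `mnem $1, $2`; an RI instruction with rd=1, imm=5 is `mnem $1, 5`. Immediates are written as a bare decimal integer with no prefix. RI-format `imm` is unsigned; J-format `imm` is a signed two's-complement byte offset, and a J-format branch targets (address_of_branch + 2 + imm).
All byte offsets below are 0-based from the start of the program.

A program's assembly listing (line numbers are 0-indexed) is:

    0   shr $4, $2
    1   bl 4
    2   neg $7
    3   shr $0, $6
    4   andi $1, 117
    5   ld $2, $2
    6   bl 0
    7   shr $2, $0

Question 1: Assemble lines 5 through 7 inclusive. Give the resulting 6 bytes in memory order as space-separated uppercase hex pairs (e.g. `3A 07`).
line 5 (ld): pack op=0x11:5|rd=2:3|rs=2:3|pad=0:5 = 0x8a40; little→ 40 8a
line 6 (bl): pack op=0x2:5|imm=0:11 = 0x1000; little→ 00 10
line 7 (shr): pack op=0xe:5|rd=2:3|rs=0:3|pad=0:5 = 0x7200; little→ 00 72

40 8A 00 10 00 72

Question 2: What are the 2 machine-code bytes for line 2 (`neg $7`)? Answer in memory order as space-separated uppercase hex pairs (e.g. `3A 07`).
00 D7

L2: neg op=0x1a:5|rd=7:3|pad=0:8 ⇒ 0xd700 ⇒ little 00 d7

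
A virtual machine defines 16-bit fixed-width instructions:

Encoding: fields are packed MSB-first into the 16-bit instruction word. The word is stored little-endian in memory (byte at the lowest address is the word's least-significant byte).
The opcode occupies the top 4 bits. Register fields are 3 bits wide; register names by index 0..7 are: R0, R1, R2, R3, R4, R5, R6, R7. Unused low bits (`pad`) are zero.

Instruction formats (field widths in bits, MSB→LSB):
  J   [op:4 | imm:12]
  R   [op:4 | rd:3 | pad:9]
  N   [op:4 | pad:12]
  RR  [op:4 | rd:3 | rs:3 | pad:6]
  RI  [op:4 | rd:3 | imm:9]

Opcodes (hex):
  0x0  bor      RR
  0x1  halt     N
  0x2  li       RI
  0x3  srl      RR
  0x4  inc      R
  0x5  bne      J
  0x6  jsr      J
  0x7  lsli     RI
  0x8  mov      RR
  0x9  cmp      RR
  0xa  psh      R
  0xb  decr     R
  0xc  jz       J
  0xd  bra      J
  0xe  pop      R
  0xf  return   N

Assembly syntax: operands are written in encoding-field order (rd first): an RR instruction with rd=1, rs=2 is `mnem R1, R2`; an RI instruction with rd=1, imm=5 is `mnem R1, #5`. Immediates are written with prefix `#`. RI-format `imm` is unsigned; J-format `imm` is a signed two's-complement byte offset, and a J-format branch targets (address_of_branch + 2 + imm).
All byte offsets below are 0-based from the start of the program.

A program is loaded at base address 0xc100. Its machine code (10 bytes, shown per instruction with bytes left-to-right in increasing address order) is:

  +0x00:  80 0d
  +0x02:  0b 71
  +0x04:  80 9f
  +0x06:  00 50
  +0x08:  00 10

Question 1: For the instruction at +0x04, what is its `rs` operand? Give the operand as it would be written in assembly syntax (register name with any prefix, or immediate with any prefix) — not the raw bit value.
+0x04: 80 9f ⇒ word 0x9f80 (little)
  top 4b → 0x9 → cmp [RR]
  rd: (w>>9)&0x7=0x7 → R7
  rs: (w>>6)&0x7=0x6 → R6

R6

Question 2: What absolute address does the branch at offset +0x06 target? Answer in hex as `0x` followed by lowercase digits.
[06] 00 50 → 0x5000
  opcode bits[15:12]=0x5: bne/J
  imm@[11:0]=0x0 ⇒ #0
  target = base 0xc100 + off 0x06 + 2 + imm 0 = 0xc108

0xc108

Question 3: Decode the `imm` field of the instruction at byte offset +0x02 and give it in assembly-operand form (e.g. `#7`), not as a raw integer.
+0x02: 0b 71 ⇒ word 0x710b (little)
  op=0x710b>>12=0x7 ⇒ lsli (RI)
  rd@[11:9]=0x0 ⇒ R0
  imm@[8:0]=0x10b ⇒ #267

#267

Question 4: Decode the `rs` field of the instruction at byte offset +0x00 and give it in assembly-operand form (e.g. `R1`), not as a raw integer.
R6

+0x00: 80 0d ⇒ word 0x0d80 (little)
  opcode bits[15:12]=0x0: bor/RR
  rd@[11:9]=0x6 ⇒ R6
  rs@[8:6]=0x6 ⇒ R6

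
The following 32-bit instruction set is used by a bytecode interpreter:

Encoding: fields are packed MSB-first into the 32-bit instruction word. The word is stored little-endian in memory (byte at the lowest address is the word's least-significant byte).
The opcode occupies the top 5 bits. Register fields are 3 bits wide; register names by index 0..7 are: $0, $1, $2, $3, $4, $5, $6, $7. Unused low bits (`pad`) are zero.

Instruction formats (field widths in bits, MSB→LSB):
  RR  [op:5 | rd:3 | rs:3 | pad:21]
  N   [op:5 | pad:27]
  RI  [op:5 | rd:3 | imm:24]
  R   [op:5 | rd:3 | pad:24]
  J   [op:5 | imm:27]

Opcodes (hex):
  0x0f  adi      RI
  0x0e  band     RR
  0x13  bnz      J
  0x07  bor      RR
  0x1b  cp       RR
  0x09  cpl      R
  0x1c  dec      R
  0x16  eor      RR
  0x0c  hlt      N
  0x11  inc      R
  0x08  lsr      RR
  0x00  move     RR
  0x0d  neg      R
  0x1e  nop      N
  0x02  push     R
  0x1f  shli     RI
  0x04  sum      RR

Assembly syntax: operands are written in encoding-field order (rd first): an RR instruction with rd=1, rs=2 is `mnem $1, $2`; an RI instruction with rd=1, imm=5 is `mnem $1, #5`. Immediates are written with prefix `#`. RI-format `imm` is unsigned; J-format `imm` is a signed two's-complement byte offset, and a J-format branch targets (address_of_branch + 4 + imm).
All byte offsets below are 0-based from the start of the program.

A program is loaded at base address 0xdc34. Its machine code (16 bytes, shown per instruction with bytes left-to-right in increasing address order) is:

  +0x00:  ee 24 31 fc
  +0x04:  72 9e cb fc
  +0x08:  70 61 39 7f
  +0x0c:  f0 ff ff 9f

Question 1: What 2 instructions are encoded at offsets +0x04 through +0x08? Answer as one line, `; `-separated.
[04] 72 9e cb fc → 0xfccb9e72
  top 5b → 0x1f → shli [RI]
  rd@[26:24]=0x4 ⇒ $4
  imm@[23:0]=0xcb9e72 ⇒ #13344370
[08] 70 61 39 7f → 0x7f396170
  top 5b → 0xf → adi [RI]
  rd@[26:24]=0x7 ⇒ $7
  imm@[23:0]=0x396170 ⇒ #3760496

shli $4, #13344370; adi $7, #3760496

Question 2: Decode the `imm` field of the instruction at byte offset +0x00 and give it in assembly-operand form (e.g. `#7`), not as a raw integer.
#3220718

[00] ee 24 31 fc → 0xfc3124ee
  top 5b → 0x1f → shli [RI]
  [26:24] rd=4 = $4
  [23:0] imm=3220718 = #3220718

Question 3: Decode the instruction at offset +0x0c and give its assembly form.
off 0x0c: read f0 ff ff 9f as little → 0x9ffffff0
  op=0x9ffffff0>>27=0x13 ⇒ bnz (J)
  [26:0] imm=134217712 (s27→-16) = #-16

bnz #-16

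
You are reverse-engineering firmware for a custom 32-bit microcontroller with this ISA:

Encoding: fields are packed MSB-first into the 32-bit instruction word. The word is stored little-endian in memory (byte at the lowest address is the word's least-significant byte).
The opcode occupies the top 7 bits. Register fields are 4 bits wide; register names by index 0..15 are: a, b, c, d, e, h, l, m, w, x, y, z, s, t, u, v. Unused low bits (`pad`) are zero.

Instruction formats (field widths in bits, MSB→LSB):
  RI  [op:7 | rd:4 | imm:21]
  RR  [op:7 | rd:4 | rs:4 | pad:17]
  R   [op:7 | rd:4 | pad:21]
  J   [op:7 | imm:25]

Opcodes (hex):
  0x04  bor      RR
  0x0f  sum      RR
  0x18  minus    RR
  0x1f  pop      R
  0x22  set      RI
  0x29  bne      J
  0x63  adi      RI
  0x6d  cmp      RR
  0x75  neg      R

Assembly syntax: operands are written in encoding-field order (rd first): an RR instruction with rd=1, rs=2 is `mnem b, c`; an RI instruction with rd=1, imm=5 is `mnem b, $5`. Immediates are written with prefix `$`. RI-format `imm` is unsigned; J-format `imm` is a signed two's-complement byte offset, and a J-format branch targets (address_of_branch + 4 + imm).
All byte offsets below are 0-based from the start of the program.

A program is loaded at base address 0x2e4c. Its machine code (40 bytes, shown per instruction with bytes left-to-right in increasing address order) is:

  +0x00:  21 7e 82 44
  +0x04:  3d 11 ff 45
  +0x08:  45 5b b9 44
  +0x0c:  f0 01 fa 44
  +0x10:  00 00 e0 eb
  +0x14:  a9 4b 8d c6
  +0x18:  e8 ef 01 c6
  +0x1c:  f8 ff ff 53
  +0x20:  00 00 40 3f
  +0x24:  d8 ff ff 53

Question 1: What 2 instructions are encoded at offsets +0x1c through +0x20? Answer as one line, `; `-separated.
+0x1c: f8 ff ff 53 ⇒ word 0x53fffff8 (little)
  opcode bits[31:25]=0x29: bne/J
  imm: (w>>0)&0x1ffffff=0x1fffff8 (s25→-8) → $-8
+0x20: 00 00 40 3f ⇒ word 0x3f400000 (little)
  opcode bits[31:25]=0x1f: pop/R
  rd: (w>>21)&0xf=0xa → y

bne $-8; pop y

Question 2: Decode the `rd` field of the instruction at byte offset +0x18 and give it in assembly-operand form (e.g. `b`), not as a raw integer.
+0x18: e8 ef 01 c6 ⇒ word 0xc601efe8 (little)
  top 7b → 0x63 → adi [RI]
  rd: (w>>21)&0xf=0x0 → a
  imm: (w>>0)&0x1fffff=0x1efe8 → $126952

a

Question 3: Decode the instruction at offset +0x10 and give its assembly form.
neg v

+0x10: 00 00 e0 eb ⇒ word 0xebe00000 (little)
  op=0xebe00000>>25=0x75 ⇒ neg (R)
  rd: (w>>21)&0xf=0xf → v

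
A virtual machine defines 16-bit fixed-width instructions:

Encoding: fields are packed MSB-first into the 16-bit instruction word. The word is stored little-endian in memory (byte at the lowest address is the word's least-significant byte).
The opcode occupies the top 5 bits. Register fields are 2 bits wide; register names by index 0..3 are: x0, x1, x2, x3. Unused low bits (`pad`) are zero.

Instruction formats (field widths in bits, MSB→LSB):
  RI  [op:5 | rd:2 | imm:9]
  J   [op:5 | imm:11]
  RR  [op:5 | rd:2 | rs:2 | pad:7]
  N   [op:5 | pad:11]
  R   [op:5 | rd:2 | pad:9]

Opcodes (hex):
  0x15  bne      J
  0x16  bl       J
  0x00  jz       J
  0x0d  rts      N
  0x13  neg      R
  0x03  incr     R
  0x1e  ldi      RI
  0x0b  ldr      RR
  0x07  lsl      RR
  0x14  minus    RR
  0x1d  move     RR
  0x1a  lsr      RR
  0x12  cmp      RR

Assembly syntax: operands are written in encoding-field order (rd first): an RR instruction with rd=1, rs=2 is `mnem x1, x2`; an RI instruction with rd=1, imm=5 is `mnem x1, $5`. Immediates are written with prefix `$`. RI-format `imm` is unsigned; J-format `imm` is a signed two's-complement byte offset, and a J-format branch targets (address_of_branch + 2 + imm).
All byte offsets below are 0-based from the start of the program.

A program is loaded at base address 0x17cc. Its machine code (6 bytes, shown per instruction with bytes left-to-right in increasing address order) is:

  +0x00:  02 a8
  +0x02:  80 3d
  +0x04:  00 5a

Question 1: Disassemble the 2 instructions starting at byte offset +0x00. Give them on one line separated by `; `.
+0x00: 02 a8 ⇒ word 0xa802 (little)
  op=0xa802>>11=0x15 ⇒ bne (J)
  [10:0] imm=2 = $2
+0x02: 80 3d ⇒ word 0x3d80 (little)
  op=0x3d80>>11=0x7 ⇒ lsl (RR)
  [10:9] rd=2 = x2
  [8:7] rs=3 = x3

bne $2; lsl x2, x3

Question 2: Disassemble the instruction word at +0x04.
@+04  little-endian(00 5a) = 0x5a00
  opcode bits[15:11]=0xb: ldr/RR
  rd@[10:9]=0x1 ⇒ x1
  rs@[8:7]=0x0 ⇒ x0

ldr x1, x0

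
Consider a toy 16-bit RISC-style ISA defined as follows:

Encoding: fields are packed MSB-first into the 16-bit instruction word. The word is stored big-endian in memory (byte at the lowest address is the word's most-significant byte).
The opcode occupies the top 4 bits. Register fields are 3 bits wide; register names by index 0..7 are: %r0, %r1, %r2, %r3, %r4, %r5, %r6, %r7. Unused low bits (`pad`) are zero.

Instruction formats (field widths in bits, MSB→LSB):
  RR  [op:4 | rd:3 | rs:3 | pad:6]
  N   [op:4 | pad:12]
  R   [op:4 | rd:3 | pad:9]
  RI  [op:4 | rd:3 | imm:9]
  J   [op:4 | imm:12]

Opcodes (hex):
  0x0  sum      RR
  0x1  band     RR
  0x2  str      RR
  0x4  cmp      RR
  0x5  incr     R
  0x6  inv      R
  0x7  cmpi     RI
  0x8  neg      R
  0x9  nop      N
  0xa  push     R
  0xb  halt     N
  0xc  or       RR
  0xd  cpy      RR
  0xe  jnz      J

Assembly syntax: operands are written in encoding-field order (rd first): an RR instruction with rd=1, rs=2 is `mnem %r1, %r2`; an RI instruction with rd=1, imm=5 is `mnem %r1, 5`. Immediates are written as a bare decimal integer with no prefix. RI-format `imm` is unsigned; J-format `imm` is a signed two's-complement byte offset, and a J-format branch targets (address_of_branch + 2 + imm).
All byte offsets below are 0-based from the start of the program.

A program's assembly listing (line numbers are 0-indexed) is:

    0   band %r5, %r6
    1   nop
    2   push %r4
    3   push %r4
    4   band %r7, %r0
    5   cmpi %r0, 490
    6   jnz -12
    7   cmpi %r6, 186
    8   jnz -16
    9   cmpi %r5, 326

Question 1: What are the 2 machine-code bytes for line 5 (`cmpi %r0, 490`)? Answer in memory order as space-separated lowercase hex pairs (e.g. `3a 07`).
L5: cmpi op=0x7:4|rd=0:3|imm=490:9 ⇒ 0x71ea ⇒ big 71 ea

71 ea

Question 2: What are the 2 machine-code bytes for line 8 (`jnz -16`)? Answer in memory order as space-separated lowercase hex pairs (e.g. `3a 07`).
line 8 (jnz): pack op=0xe:4|imm=-16:12 = 0xeff0; big→ ef f0

ef f0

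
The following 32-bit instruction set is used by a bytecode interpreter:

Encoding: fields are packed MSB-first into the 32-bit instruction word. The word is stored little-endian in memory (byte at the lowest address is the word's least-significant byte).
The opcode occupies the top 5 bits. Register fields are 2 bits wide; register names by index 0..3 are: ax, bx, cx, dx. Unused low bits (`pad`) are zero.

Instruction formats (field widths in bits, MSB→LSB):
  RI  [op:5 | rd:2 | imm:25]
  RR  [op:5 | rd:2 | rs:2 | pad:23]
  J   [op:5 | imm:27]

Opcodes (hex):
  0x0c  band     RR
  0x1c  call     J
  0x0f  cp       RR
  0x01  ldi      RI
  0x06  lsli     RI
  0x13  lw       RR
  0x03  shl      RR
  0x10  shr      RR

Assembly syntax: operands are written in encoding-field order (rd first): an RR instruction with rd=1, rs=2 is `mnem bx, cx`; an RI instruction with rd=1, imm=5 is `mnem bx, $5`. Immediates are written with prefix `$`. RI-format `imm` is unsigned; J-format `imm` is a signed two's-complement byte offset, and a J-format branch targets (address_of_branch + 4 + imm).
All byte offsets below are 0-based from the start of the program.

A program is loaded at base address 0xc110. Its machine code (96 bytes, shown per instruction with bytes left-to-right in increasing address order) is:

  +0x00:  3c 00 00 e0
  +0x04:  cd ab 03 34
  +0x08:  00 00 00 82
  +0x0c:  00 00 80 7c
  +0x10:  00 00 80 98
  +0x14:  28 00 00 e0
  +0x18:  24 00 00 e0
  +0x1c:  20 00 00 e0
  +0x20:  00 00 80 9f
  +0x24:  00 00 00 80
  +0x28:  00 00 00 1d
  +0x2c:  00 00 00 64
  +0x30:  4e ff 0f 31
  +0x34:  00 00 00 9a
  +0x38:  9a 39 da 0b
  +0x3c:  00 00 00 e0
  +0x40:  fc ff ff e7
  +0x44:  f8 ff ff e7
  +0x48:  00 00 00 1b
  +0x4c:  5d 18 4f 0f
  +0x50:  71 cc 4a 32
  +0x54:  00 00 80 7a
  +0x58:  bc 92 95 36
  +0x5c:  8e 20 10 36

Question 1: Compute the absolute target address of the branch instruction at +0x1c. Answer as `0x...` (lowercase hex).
0xc150

+0x1c: 20 00 00 e0 ⇒ word 0xe0000020 (little)
  op=0xe0000020>>27=0x1c ⇒ call (J)
  imm: (w>>0)&0x7ffffff=0x20 → $32
  target = base 0xc110 + off 0x1c + 4 + imm 32 = 0xc150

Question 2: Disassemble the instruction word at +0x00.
call $60

@+00  little-endian(3c 00 00 e0) = 0xe000003c
  top 5b → 0x1c → call [J]
  imm@[26:0]=0x3c ⇒ $60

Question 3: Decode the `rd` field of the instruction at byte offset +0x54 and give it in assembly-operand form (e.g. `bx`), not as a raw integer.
bx

@+54  little-endian(00 00 80 7a) = 0x7a800000
  op=0x7a800000>>27=0xf ⇒ cp (RR)
  rd@[26:25]=0x1 ⇒ bx
  rs@[24:23]=0x1 ⇒ bx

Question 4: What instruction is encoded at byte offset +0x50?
lsli bx, $4902001

off 0x50: read 71 cc 4a 32 as little → 0x324acc71
  opcode bits[31:27]=0x6: lsli/RI
  rd@[26:25]=0x1 ⇒ bx
  imm@[24:0]=0x4acc71 ⇒ $4902001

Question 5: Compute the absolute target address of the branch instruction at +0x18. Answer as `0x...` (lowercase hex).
off 0x18: read 24 00 00 e0 as little → 0xe0000024
  op=0xe0000024>>27=0x1c ⇒ call (J)
  [26:0] imm=36 = $36
  target = base 0xc110 + off 0x18 + 4 + imm 36 = 0xc150

0xc150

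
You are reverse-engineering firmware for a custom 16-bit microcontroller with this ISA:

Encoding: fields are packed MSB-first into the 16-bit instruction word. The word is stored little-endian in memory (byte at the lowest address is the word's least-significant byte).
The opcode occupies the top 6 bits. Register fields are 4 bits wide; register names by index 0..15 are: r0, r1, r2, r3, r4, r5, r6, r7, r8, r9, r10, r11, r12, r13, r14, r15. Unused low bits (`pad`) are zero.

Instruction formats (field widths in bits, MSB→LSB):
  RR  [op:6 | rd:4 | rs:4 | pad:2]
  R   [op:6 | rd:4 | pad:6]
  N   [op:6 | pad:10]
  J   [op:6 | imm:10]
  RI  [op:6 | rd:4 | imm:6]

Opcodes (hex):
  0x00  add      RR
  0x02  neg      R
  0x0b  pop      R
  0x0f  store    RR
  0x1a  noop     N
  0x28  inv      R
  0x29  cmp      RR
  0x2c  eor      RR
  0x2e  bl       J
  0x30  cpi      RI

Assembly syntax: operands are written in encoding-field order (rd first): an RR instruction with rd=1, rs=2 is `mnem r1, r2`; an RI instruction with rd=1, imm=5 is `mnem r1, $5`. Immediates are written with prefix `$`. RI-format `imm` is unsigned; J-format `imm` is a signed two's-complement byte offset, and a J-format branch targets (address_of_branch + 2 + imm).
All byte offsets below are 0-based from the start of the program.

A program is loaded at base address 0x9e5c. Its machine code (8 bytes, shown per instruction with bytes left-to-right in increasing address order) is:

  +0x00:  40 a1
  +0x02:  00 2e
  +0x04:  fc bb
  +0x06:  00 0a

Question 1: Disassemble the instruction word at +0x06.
[06] 00 0a → 0x0a00
  top 6b → 0x2 → neg [R]
  rd: (w>>6)&0xf=0x8 → r8

neg r8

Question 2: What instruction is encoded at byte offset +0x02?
pop r8

[02] 00 2e → 0x2e00
  top 6b → 0xb → pop [R]
  rd: (w>>6)&0xf=0x8 → r8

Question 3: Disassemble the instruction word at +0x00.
+0x00: 40 a1 ⇒ word 0xa140 (little)
  top 6b → 0x28 → inv [R]
  rd@[9:6]=0x5 ⇒ r5

inv r5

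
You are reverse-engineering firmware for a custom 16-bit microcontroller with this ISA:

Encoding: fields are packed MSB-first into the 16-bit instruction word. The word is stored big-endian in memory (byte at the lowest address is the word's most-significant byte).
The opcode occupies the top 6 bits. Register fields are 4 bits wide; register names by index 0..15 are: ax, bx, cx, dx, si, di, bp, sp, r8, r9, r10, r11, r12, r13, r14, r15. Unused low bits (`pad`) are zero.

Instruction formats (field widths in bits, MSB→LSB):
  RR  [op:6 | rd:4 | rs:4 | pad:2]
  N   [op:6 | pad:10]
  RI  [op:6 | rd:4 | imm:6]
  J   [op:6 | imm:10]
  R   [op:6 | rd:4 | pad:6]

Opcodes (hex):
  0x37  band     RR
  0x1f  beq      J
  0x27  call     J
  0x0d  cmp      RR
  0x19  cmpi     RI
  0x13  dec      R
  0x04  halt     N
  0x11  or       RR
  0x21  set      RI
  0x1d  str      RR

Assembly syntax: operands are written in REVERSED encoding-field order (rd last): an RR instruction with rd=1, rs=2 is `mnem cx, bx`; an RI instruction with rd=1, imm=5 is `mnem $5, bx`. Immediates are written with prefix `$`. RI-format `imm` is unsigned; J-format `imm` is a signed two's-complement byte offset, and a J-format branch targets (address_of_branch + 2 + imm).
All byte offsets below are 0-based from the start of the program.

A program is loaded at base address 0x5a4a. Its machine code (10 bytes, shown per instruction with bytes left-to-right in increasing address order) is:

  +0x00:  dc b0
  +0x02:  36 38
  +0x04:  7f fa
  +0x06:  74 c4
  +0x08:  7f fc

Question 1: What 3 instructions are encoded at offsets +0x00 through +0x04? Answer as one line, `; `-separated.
off 0x00: read dc b0 as big → 0xdcb0
  op=0xdcb0>>10=0x37 ⇒ band (RR)
  [9:6] rd=2 = cx
  [5:2] rs=12 = r12
off 0x02: read 36 38 as big → 0x3638
  op=0x3638>>10=0xd ⇒ cmp (RR)
  [9:6] rd=8 = r8
  [5:2] rs=14 = r14
off 0x04: read 7f fa as big → 0x7ffa
  op=0x7ffa>>10=0x1f ⇒ beq (J)
  [9:0] imm=1018 (s10→-6) = $-6

band r12, cx; cmp r14, r8; beq $-6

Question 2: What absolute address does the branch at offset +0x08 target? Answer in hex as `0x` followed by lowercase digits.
off 0x08: read 7f fc as big → 0x7ffc
  op=0x7ffc>>10=0x1f ⇒ beq (J)
  imm: (w>>0)&0x3ff=0x3fc (s10→-4) → $-4
  target = base 0x5a4a + off 0x08 + 2 + imm -4 = 0x5a50

0x5a50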